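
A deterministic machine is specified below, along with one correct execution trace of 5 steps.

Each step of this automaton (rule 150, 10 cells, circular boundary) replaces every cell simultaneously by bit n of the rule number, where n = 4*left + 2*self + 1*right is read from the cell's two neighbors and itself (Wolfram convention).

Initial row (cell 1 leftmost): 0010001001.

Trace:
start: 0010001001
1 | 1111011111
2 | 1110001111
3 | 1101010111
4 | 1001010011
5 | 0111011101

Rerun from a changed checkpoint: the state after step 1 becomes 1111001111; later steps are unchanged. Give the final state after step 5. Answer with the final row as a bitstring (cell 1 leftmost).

0011001100

state after step 1 := 1111001111
2 | 1110110111
3 | 1100000011
4 | 1010000101
5 | 0011001100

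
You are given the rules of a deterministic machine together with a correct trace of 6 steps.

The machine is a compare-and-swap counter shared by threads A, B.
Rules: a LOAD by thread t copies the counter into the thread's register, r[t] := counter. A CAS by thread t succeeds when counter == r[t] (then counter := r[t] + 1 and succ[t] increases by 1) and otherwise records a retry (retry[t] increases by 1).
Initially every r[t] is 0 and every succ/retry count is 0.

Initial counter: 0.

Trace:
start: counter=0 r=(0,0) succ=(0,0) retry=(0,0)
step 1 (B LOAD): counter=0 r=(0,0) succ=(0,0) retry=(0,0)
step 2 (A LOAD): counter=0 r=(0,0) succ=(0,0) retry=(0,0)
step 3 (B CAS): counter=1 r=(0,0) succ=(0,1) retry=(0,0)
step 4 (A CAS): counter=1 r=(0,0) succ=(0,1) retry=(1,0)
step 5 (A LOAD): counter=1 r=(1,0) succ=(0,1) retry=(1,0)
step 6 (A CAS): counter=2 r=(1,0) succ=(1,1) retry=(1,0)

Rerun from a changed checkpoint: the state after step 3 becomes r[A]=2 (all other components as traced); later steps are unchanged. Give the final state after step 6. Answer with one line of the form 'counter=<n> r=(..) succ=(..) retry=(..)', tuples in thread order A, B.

counter=2 r=(1,0) succ=(1,1) retry=(1,0)

state after step 3 := counter=1 r=(2,0) succ=(0,1) retry=(0,0)
step 4 (A CAS): counter=1 r=(2,0) succ=(0,1) retry=(1,0)
step 5 (A LOAD): counter=1 r=(1,0) succ=(0,1) retry=(1,0)
step 6 (A CAS): counter=2 r=(1,0) succ=(1,1) retry=(1,0)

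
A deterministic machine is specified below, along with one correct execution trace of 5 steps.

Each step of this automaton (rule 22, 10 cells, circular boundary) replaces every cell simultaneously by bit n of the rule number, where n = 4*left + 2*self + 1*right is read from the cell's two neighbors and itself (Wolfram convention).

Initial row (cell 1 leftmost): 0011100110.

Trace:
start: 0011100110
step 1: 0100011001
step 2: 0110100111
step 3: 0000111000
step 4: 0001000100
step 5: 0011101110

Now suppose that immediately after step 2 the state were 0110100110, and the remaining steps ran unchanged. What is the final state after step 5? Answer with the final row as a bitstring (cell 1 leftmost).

1101101001

state after step 2 := 0110100110
step 3: 1000111001
step 4: 0101000110
step 5: 1101101001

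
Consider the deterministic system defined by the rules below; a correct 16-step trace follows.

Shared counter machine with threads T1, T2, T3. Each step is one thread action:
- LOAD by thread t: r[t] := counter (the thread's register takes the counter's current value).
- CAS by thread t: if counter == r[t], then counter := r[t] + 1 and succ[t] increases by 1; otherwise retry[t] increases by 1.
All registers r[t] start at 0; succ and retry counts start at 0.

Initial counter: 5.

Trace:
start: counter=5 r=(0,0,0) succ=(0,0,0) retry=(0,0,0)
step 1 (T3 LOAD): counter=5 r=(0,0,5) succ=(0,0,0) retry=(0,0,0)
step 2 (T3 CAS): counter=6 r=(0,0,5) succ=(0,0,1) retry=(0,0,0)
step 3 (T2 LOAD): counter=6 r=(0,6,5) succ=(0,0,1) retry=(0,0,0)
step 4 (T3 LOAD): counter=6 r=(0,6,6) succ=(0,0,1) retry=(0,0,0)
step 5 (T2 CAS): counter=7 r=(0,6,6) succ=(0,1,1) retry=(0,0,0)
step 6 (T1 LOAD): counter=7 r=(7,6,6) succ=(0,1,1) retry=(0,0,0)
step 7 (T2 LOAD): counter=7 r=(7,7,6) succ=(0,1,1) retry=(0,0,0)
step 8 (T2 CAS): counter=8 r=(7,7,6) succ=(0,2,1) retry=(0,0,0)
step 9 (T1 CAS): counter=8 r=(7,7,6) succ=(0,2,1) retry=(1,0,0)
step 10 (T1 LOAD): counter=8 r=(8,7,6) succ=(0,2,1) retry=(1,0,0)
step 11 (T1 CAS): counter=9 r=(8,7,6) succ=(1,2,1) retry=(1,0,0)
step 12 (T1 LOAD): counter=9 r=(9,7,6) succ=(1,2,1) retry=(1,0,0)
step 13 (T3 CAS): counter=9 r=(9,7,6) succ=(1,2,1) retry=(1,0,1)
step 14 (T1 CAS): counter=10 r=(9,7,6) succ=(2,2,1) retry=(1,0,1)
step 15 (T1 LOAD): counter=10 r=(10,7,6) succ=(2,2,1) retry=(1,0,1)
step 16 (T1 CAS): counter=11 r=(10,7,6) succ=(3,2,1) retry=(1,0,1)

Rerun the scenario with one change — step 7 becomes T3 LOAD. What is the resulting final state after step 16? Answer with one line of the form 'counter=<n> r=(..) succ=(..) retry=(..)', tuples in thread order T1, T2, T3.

counter=11 r=(10,6,7) succ=(4,1,1) retry=(0,1,1)

(re-executing from step 7 with the substitution; state before step 7: counter=7 r=(7,6,6) succ=(0,1,1) retry=(0,0,0))
step 7 (T3 LOAD): counter=7 r=(7,6,7) succ=(0,1,1) retry=(0,0,0)
step 8 (T2 CAS): counter=7 r=(7,6,7) succ=(0,1,1) retry=(0,1,0)
step 9 (T1 CAS): counter=8 r=(7,6,7) succ=(1,1,1) retry=(0,1,0)
step 10 (T1 LOAD): counter=8 r=(8,6,7) succ=(1,1,1) retry=(0,1,0)
step 11 (T1 CAS): counter=9 r=(8,6,7) succ=(2,1,1) retry=(0,1,0)
step 12 (T1 LOAD): counter=9 r=(9,6,7) succ=(2,1,1) retry=(0,1,0)
step 13 (T3 CAS): counter=9 r=(9,6,7) succ=(2,1,1) retry=(0,1,1)
step 14 (T1 CAS): counter=10 r=(9,6,7) succ=(3,1,1) retry=(0,1,1)
step 15 (T1 LOAD): counter=10 r=(10,6,7) succ=(3,1,1) retry=(0,1,1)
step 16 (T1 CAS): counter=11 r=(10,6,7) succ=(4,1,1) retry=(0,1,1)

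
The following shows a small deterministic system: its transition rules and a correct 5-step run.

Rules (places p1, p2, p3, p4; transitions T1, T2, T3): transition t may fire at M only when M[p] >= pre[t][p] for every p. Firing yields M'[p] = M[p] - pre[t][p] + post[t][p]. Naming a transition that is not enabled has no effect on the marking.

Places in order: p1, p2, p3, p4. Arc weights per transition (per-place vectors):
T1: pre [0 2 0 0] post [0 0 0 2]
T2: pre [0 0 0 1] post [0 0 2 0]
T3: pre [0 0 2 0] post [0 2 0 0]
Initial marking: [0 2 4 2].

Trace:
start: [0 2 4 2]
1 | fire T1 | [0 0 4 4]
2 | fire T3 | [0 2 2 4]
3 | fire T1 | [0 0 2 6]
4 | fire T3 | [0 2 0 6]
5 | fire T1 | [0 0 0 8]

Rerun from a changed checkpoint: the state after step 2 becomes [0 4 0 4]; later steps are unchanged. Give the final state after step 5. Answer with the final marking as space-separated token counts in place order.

0 0 0 8

state after step 2 := [0 4 0 4]
3 | fire T1 | [0 2 0 6]
4 | fire T3 | [0 2 0 6]
5 | fire T1 | [0 0 0 8]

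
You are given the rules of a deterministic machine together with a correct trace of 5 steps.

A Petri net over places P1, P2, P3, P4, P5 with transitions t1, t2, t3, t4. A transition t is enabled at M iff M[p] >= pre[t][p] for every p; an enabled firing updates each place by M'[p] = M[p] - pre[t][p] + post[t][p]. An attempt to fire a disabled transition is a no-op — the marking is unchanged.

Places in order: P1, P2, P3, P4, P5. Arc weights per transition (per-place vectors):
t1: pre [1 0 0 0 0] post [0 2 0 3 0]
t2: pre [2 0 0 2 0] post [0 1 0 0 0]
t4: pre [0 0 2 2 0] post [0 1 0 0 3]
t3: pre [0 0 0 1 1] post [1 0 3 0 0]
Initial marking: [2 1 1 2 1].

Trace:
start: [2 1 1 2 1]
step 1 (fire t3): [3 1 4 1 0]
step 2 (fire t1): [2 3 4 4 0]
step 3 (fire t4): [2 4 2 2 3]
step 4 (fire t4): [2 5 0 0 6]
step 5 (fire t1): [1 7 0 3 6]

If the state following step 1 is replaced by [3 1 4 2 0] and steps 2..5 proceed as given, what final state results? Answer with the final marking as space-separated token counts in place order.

1 7 0 4 6

state after step 1 := [3 1 4 2 0]
step 2 (fire t1): [2 3 4 5 0]
step 3 (fire t4): [2 4 2 3 3]
step 4 (fire t4): [2 5 0 1 6]
step 5 (fire t1): [1 7 0 4 6]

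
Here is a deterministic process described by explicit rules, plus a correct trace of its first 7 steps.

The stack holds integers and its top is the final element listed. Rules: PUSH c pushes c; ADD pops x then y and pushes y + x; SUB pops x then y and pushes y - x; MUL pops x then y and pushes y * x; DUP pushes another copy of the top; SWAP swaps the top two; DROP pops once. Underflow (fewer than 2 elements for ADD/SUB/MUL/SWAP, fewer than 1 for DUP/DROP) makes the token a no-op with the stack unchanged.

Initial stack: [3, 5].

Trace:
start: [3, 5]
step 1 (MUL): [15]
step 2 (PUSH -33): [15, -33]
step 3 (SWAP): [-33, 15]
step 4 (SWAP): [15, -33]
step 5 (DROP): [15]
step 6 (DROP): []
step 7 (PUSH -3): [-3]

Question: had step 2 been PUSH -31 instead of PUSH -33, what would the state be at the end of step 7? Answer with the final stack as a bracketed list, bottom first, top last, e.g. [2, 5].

(re-executing from step 2 with the substitution; state before step 2: [15])
step 2 (PUSH -31): [15, -31]
step 3 (SWAP): [-31, 15]
step 4 (SWAP): [15, -31]
step 5 (DROP): [15]
step 6 (DROP): []
step 7 (PUSH -3): [-3]

[-3]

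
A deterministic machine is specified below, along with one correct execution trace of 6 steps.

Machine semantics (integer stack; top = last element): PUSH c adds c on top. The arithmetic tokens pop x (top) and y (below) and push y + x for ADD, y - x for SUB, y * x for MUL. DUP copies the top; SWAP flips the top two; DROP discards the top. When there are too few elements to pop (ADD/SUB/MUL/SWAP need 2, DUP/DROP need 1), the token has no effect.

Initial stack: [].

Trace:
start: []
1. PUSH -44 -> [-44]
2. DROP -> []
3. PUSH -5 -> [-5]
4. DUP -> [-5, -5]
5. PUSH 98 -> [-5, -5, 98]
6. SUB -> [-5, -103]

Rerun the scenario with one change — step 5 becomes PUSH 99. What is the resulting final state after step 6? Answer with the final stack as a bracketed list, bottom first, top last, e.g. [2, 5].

[-5, -104]

(re-executing from step 5 with the substitution; state before step 5: [-5, -5])
5. PUSH 99 -> [-5, -5, 99]
6. SUB -> [-5, -104]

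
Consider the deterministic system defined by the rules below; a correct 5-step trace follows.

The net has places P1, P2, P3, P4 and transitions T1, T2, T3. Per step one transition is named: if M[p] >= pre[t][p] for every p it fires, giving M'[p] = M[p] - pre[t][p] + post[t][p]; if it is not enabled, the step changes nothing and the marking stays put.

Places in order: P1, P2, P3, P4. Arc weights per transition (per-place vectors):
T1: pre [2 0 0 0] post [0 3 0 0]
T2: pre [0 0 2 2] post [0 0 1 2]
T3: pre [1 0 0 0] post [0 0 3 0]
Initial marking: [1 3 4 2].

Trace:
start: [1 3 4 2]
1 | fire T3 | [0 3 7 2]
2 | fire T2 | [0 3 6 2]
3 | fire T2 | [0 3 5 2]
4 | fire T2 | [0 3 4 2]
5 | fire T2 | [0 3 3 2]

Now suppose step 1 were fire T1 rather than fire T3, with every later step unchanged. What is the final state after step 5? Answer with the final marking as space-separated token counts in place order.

1 3 1 2

(re-executing from step 1 with the substitution; state before step 1: [1 3 4 2])
1 | fire T1 | [1 3 4 2]
2 | fire T2 | [1 3 3 2]
3 | fire T2 | [1 3 2 2]
4 | fire T2 | [1 3 1 2]
5 | fire T2 | [1 3 1 2]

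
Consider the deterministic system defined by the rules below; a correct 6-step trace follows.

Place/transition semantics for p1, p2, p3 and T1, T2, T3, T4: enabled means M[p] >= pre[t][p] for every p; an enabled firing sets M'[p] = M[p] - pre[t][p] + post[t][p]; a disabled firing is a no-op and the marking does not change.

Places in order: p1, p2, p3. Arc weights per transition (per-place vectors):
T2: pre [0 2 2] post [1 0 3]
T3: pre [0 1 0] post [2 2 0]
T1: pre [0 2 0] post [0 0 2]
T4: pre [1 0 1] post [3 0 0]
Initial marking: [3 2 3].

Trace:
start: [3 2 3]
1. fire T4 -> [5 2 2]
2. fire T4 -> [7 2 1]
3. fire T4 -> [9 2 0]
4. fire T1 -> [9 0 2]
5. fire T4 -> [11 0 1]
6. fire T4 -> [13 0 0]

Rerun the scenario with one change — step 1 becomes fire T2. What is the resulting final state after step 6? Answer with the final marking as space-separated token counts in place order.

12 0 0

(re-executing from step 1 with the substitution; state before step 1: [3 2 3])
1. fire T2 -> [4 0 4]
2. fire T4 -> [6 0 3]
3. fire T4 -> [8 0 2]
4. fire T1 -> [8 0 2]
5. fire T4 -> [10 0 1]
6. fire T4 -> [12 0 0]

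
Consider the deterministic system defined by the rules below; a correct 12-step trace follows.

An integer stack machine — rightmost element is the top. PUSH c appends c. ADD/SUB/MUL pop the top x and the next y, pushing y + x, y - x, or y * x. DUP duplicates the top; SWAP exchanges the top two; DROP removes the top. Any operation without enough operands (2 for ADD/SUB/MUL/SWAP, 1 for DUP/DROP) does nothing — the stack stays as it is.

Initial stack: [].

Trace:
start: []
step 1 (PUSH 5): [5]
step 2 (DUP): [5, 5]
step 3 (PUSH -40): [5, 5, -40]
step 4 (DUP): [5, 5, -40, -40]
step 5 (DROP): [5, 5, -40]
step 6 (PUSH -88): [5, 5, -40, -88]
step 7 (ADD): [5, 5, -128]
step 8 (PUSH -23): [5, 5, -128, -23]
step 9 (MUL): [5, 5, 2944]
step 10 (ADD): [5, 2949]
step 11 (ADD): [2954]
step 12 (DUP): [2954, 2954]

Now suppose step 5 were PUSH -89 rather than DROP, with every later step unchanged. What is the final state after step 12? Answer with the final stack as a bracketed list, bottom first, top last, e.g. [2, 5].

[5, 5, 3991, 3991]

(re-executing from step 5 with the substitution; state before step 5: [5, 5, -40, -40])
step 5 (PUSH -89): [5, 5, -40, -40, -89]
step 6 (PUSH -88): [5, 5, -40, -40, -89, -88]
step 7 (ADD): [5, 5, -40, -40, -177]
step 8 (PUSH -23): [5, 5, -40, -40, -177, -23]
step 9 (MUL): [5, 5, -40, -40, 4071]
step 10 (ADD): [5, 5, -40, 4031]
step 11 (ADD): [5, 5, 3991]
step 12 (DUP): [5, 5, 3991, 3991]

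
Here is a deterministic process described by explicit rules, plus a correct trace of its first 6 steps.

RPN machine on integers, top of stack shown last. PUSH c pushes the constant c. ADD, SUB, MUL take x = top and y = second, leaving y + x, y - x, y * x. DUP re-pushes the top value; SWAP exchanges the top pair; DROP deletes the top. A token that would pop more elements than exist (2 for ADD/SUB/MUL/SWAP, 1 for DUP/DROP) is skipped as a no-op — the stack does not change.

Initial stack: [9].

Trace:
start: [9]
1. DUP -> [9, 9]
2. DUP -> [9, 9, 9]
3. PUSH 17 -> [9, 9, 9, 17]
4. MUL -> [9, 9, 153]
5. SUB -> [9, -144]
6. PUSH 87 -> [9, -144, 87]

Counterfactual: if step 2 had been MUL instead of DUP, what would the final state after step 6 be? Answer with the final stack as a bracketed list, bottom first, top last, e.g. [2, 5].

(re-executing from step 2 with the substitution; state before step 2: [9, 9])
2. MUL -> [81]
3. PUSH 17 -> [81, 17]
4. MUL -> [1377]
5. SUB -> [1377]
6. PUSH 87 -> [1377, 87]

[1377, 87]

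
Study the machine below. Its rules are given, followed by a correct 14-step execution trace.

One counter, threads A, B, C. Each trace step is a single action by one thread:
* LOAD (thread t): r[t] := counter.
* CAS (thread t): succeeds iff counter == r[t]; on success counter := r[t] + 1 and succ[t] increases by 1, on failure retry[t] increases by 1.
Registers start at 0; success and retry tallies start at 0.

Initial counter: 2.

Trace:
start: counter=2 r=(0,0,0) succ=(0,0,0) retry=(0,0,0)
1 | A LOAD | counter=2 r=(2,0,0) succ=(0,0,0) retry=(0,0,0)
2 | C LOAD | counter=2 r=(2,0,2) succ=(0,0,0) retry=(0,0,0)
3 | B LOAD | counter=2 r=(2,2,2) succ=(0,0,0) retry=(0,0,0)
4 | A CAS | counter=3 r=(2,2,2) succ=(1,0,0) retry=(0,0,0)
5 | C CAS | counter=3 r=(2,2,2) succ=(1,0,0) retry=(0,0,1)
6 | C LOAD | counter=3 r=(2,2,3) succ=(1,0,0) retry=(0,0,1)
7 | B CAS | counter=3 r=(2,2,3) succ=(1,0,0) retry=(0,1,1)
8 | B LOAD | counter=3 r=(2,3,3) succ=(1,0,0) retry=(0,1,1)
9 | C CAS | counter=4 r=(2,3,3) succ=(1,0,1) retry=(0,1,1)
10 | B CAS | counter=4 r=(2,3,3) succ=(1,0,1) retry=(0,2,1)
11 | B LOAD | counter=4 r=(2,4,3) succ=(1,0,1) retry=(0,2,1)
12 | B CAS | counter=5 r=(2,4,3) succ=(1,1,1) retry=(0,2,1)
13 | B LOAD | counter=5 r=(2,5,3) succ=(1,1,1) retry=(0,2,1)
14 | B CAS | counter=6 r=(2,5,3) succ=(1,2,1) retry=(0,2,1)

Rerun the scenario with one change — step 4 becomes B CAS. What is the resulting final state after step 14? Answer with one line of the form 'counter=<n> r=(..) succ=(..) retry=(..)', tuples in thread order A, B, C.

(re-executing from step 4 with the substitution; state before step 4: counter=2 r=(2,2,2) succ=(0,0,0) retry=(0,0,0))
4 | B CAS | counter=3 r=(2,2,2) succ=(0,1,0) retry=(0,0,0)
5 | C CAS | counter=3 r=(2,2,2) succ=(0,1,0) retry=(0,0,1)
6 | C LOAD | counter=3 r=(2,2,3) succ=(0,1,0) retry=(0,0,1)
7 | B CAS | counter=3 r=(2,2,3) succ=(0,1,0) retry=(0,1,1)
8 | B LOAD | counter=3 r=(2,3,3) succ=(0,1,0) retry=(0,1,1)
9 | C CAS | counter=4 r=(2,3,3) succ=(0,1,1) retry=(0,1,1)
10 | B CAS | counter=4 r=(2,3,3) succ=(0,1,1) retry=(0,2,1)
11 | B LOAD | counter=4 r=(2,4,3) succ=(0,1,1) retry=(0,2,1)
12 | B CAS | counter=5 r=(2,4,3) succ=(0,2,1) retry=(0,2,1)
13 | B LOAD | counter=5 r=(2,5,3) succ=(0,2,1) retry=(0,2,1)
14 | B CAS | counter=6 r=(2,5,3) succ=(0,3,1) retry=(0,2,1)

counter=6 r=(2,5,3) succ=(0,3,1) retry=(0,2,1)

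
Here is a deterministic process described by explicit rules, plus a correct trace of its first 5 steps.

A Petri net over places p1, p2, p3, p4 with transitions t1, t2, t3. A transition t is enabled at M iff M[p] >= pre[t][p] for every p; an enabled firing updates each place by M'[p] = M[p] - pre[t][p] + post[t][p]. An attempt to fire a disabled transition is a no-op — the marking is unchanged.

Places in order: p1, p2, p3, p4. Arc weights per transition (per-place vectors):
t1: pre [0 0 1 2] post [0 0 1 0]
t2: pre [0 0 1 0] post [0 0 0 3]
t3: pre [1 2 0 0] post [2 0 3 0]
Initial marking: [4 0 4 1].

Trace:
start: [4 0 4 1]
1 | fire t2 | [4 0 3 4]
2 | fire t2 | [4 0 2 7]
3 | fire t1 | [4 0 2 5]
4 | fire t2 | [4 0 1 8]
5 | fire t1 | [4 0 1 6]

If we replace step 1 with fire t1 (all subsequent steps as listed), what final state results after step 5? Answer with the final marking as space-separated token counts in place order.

4 0 2 3

(re-executing from step 1 with the substitution; state before step 1: [4 0 4 1])
1 | fire t1 | [4 0 4 1]
2 | fire t2 | [4 0 3 4]
3 | fire t1 | [4 0 3 2]
4 | fire t2 | [4 0 2 5]
5 | fire t1 | [4 0 2 3]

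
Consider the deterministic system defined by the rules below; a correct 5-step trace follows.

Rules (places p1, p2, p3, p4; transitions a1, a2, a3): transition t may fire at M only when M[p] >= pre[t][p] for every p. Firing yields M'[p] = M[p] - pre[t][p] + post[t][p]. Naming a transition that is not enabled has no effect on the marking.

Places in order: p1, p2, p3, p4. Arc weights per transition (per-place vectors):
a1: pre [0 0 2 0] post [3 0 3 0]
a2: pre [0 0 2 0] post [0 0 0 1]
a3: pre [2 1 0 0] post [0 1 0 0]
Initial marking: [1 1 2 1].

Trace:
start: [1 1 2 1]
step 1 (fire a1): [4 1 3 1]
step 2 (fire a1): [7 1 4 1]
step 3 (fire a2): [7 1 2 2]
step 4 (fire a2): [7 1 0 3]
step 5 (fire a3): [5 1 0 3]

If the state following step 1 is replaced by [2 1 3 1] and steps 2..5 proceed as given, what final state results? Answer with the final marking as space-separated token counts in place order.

3 1 0 3

state after step 1 := [2 1 3 1]
step 2 (fire a1): [5 1 4 1]
step 3 (fire a2): [5 1 2 2]
step 4 (fire a2): [5 1 0 3]
step 5 (fire a3): [3 1 0 3]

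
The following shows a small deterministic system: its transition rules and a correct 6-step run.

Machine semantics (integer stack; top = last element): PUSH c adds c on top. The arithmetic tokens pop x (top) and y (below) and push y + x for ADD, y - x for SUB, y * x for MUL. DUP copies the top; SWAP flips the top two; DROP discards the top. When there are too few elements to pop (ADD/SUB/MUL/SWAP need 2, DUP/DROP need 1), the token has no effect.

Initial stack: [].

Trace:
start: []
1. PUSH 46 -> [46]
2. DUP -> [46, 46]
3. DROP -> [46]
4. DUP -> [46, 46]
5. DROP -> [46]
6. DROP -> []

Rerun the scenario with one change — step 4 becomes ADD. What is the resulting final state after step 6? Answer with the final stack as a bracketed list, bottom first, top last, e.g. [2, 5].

(re-executing from step 4 with the substitution; state before step 4: [46])
4. ADD -> [46]
5. DROP -> []
6. DROP -> []

[]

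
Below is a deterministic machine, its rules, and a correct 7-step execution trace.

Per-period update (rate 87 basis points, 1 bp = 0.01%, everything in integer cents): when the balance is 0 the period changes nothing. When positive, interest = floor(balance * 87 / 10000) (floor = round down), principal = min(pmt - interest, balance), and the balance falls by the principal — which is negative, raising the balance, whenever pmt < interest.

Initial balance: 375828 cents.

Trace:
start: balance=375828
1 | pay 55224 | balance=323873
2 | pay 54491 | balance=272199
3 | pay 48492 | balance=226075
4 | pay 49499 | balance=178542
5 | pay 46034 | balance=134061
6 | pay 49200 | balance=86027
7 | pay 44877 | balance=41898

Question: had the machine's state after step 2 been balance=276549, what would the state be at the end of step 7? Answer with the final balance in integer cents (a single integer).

state after step 2 := balance=276549
3 | pay 48492 | balance=230462
4 | pay 49499 | balance=182968
5 | pay 46034 | balance=138525
6 | pay 49200 | balance=90530
7 | pay 44877 | balance=46440

46440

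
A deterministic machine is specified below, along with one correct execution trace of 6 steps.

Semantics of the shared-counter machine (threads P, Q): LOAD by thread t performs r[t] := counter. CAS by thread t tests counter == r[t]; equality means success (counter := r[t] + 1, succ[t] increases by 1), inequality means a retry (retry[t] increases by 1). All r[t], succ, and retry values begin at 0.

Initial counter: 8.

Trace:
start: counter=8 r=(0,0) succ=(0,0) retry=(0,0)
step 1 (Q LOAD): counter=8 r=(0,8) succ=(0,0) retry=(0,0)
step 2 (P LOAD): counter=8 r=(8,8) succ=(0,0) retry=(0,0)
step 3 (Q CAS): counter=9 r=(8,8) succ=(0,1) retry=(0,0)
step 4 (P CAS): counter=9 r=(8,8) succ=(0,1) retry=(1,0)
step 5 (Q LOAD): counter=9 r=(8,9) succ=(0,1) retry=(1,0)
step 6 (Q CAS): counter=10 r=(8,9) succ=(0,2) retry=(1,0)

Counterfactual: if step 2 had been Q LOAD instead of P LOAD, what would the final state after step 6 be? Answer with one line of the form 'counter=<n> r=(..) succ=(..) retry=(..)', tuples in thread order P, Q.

counter=10 r=(0,9) succ=(0,2) retry=(1,0)

(re-executing from step 2 with the substitution; state before step 2: counter=8 r=(0,8) succ=(0,0) retry=(0,0))
step 2 (Q LOAD): counter=8 r=(0,8) succ=(0,0) retry=(0,0)
step 3 (Q CAS): counter=9 r=(0,8) succ=(0,1) retry=(0,0)
step 4 (P CAS): counter=9 r=(0,8) succ=(0,1) retry=(1,0)
step 5 (Q LOAD): counter=9 r=(0,9) succ=(0,1) retry=(1,0)
step 6 (Q CAS): counter=10 r=(0,9) succ=(0,2) retry=(1,0)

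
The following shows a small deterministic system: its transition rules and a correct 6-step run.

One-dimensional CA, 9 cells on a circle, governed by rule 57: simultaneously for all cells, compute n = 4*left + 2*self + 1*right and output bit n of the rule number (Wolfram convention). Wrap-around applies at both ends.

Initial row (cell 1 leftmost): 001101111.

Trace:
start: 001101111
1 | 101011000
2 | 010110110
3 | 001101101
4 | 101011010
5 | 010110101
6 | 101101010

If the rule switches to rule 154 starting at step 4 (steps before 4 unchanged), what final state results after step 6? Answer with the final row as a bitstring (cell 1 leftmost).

100100001

(re-executing steps 4..6 under rule 154; state before step 4: 001101101)
4 | 111001000
5 | 110110101
6 | 100100001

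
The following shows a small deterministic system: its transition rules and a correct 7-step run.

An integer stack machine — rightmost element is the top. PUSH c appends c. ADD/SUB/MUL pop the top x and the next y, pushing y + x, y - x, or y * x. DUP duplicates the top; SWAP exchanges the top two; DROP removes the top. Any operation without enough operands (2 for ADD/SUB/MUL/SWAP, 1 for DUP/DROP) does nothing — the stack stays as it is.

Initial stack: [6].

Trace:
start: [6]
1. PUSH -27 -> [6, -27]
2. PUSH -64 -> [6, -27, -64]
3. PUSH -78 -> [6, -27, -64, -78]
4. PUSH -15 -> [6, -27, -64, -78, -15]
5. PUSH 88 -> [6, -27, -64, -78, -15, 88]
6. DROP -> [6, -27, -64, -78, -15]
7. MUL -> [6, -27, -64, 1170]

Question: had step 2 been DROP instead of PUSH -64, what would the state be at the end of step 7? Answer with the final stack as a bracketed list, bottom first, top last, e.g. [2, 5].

[6, 1170]

(re-executing from step 2 with the substitution; state before step 2: [6, -27])
2. DROP -> [6]
3. PUSH -78 -> [6, -78]
4. PUSH -15 -> [6, -78, -15]
5. PUSH 88 -> [6, -78, -15, 88]
6. DROP -> [6, -78, -15]
7. MUL -> [6, 1170]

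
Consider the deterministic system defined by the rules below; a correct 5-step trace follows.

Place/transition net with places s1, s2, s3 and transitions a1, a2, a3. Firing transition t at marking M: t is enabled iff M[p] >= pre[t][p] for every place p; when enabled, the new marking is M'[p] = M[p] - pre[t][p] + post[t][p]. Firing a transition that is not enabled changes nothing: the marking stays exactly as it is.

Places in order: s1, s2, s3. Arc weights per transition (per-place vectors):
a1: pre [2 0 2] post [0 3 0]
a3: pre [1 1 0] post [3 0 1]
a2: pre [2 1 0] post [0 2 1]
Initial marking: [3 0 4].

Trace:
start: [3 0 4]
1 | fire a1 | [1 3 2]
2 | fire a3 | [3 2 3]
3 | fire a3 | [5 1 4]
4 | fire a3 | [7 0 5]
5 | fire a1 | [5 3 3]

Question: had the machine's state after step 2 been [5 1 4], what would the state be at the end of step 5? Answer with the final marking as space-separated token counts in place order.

state after step 2 := [5 1 4]
3 | fire a3 | [7 0 5]
4 | fire a3 | [7 0 5]
5 | fire a1 | [5 3 3]

5 3 3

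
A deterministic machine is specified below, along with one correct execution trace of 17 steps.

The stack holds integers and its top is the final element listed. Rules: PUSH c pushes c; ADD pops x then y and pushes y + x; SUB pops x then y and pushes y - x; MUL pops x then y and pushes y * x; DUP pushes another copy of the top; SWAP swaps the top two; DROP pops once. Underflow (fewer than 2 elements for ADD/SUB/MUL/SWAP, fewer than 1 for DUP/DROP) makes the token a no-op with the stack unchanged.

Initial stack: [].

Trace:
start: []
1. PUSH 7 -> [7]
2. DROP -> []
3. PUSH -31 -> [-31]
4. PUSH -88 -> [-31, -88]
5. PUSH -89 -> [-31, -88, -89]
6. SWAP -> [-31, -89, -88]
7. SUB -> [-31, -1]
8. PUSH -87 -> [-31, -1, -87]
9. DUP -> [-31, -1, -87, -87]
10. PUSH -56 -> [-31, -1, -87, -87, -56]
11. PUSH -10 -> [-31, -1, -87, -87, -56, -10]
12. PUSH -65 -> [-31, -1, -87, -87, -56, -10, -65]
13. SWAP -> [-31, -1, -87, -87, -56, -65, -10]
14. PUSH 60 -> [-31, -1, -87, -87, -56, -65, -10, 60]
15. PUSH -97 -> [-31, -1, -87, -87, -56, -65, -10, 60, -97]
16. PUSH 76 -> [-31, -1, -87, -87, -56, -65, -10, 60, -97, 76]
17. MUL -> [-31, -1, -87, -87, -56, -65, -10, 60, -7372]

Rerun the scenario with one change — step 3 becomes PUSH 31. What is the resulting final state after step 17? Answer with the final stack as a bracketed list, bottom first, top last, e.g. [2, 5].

[31, -1, -87, -87, -56, -65, -10, 60, -7372]

(re-executing from step 3 with the substitution; state before step 3: [])
3. PUSH 31 -> [31]
4. PUSH -88 -> [31, -88]
5. PUSH -89 -> [31, -88, -89]
6. SWAP -> [31, -89, -88]
7. SUB -> [31, -1]
8. PUSH -87 -> [31, -1, -87]
9. DUP -> [31, -1, -87, -87]
10. PUSH -56 -> [31, -1, -87, -87, -56]
11. PUSH -10 -> [31, -1, -87, -87, -56, -10]
12. PUSH -65 -> [31, -1, -87, -87, -56, -10, -65]
13. SWAP -> [31, -1, -87, -87, -56, -65, -10]
14. PUSH 60 -> [31, -1, -87, -87, -56, -65, -10, 60]
15. PUSH -97 -> [31, -1, -87, -87, -56, -65, -10, 60, -97]
16. PUSH 76 -> [31, -1, -87, -87, -56, -65, -10, 60, -97, 76]
17. MUL -> [31, -1, -87, -87, -56, -65, -10, 60, -7372]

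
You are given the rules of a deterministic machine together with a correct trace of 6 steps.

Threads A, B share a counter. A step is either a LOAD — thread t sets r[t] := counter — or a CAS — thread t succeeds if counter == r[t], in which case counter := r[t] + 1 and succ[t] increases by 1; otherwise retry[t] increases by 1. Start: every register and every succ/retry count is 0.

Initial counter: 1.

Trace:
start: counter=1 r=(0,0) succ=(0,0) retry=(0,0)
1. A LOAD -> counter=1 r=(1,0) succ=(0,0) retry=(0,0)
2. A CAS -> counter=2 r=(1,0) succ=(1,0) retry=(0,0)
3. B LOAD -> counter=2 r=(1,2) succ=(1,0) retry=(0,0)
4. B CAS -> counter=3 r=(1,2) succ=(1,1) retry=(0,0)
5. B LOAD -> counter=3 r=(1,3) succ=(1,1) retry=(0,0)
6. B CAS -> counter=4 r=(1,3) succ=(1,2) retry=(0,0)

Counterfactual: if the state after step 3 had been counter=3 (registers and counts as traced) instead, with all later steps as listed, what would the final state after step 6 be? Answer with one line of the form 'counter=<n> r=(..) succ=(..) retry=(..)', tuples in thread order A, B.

state after step 3 := counter=3 r=(1,2) succ=(1,0) retry=(0,0)
4. B CAS -> counter=3 r=(1,2) succ=(1,0) retry=(0,1)
5. B LOAD -> counter=3 r=(1,3) succ=(1,0) retry=(0,1)
6. B CAS -> counter=4 r=(1,3) succ=(1,1) retry=(0,1)

counter=4 r=(1,3) succ=(1,1) retry=(0,1)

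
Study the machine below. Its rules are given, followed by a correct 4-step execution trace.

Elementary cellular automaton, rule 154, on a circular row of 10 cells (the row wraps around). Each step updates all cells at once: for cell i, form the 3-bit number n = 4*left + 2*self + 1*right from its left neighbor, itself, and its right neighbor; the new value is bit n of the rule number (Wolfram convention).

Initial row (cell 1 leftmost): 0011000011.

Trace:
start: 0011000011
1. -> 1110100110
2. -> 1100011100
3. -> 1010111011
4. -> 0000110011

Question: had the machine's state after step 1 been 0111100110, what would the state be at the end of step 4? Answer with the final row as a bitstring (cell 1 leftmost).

1101110111

state after step 1 := 0111100110
2. -> 1111011101
3. -> 1110011001
4. -> 1101110111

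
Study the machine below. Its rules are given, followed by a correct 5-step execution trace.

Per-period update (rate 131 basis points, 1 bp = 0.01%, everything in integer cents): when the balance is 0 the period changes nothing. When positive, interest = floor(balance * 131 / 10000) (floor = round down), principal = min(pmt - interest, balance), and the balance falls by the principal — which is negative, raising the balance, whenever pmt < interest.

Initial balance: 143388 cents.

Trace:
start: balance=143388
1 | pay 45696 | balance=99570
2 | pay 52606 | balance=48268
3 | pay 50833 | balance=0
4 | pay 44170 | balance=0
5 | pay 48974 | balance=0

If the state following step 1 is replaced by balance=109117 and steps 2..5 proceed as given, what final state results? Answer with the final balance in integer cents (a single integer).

0

state after step 1 := balance=109117
2 | pay 52606 | balance=57940
3 | pay 50833 | balance=7866
4 | pay 44170 | balance=0
5 | pay 48974 | balance=0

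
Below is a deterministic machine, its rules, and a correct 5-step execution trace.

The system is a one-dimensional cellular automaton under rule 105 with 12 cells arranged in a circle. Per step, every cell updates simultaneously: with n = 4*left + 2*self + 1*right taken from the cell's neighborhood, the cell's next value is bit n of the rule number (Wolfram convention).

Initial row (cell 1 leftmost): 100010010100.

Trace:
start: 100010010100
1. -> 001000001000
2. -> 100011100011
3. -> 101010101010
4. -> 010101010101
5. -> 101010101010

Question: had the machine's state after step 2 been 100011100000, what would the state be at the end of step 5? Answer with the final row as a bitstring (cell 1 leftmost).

000010111101

state after step 2 := 100011100000
3. -> 001010101110
4. -> 100101011010
5. -> 000010111101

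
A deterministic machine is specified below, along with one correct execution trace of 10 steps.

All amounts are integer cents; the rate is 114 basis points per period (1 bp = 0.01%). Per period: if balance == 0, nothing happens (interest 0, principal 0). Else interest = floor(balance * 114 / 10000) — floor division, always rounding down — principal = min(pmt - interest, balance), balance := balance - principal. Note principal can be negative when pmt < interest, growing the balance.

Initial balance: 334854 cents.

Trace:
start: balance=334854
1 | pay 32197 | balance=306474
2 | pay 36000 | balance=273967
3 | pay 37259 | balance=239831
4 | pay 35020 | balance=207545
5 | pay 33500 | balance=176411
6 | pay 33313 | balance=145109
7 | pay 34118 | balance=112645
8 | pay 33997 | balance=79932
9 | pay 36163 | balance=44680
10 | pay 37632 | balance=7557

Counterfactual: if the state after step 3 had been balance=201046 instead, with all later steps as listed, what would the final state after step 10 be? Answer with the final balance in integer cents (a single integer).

0

state after step 3 := balance=201046
4 | pay 35020 | balance=168317
5 | pay 33500 | balance=136735
6 | pay 33313 | balance=104980
7 | pay 34118 | balance=72058
8 | pay 33997 | balance=38882
9 | pay 36163 | balance=3162
10 | pay 37632 | balance=0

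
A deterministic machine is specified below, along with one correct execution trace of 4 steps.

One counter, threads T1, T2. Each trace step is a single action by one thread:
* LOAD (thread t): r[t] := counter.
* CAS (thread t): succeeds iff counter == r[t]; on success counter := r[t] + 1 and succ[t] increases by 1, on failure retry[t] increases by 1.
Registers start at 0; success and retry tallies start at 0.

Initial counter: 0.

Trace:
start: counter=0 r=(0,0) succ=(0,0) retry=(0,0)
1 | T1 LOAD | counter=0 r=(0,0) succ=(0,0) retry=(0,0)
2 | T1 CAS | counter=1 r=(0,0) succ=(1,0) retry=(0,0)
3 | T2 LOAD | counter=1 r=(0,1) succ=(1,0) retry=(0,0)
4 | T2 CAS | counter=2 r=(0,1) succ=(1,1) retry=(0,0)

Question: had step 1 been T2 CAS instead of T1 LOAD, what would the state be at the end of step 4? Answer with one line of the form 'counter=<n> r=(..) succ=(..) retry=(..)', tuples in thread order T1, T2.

counter=2 r=(0,1) succ=(0,2) retry=(1,0)

(re-executing from step 1 with the substitution; state before step 1: counter=0 r=(0,0) succ=(0,0) retry=(0,0))
1 | T2 CAS | counter=1 r=(0,0) succ=(0,1) retry=(0,0)
2 | T1 CAS | counter=1 r=(0,0) succ=(0,1) retry=(1,0)
3 | T2 LOAD | counter=1 r=(0,1) succ=(0,1) retry=(1,0)
4 | T2 CAS | counter=2 r=(0,1) succ=(0,2) retry=(1,0)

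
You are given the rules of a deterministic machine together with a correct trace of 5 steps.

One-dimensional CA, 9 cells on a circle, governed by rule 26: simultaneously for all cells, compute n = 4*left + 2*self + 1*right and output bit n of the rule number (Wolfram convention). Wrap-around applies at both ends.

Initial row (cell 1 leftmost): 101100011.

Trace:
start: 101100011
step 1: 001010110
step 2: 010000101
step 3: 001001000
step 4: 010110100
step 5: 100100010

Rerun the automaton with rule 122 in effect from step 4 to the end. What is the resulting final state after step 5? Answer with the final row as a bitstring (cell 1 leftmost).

101111010

(re-executing steps 4..5 under rule 122; state before step 4: 001001000)
step 4: 010110100
step 5: 101111010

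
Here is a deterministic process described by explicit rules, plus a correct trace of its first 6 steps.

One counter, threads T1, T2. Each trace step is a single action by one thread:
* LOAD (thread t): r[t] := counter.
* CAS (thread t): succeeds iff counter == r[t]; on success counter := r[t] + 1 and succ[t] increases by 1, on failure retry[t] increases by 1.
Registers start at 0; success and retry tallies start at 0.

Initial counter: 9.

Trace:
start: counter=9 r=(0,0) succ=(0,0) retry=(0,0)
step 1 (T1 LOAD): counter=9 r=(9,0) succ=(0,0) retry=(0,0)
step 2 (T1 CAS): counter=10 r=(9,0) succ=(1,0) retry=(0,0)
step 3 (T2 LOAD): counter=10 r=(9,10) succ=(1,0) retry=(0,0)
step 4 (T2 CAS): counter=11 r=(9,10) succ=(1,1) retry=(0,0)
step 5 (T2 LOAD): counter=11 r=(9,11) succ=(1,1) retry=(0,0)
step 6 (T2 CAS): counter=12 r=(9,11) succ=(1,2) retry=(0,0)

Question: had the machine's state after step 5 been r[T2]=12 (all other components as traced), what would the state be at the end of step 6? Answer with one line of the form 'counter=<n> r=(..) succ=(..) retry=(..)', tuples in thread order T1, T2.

counter=11 r=(9,12) succ=(1,1) retry=(0,1)

state after step 5 := counter=11 r=(9,12) succ=(1,1) retry=(0,0)
step 6 (T2 CAS): counter=11 r=(9,12) succ=(1,1) retry=(0,1)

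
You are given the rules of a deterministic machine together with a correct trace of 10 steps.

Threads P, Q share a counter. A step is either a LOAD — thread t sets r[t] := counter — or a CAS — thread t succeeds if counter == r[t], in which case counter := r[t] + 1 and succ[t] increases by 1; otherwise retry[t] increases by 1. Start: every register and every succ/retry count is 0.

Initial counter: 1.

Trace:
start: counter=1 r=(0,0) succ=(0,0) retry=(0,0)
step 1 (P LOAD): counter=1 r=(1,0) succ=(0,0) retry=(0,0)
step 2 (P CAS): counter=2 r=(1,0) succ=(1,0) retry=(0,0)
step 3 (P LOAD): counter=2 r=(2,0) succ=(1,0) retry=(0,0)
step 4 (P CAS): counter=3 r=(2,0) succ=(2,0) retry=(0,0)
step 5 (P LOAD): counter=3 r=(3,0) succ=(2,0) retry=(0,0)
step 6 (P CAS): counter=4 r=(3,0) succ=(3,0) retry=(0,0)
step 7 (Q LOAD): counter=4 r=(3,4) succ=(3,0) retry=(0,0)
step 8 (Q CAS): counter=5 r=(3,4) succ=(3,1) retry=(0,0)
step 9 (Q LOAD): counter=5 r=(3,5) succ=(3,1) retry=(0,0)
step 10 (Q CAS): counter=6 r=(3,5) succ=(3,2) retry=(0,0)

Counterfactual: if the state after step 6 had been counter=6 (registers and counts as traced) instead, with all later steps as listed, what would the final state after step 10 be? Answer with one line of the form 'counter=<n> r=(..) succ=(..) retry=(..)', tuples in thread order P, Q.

counter=8 r=(3,7) succ=(3,2) retry=(0,0)

state after step 6 := counter=6 r=(3,0) succ=(3,0) retry=(0,0)
step 7 (Q LOAD): counter=6 r=(3,6) succ=(3,0) retry=(0,0)
step 8 (Q CAS): counter=7 r=(3,6) succ=(3,1) retry=(0,0)
step 9 (Q LOAD): counter=7 r=(3,7) succ=(3,1) retry=(0,0)
step 10 (Q CAS): counter=8 r=(3,7) succ=(3,2) retry=(0,0)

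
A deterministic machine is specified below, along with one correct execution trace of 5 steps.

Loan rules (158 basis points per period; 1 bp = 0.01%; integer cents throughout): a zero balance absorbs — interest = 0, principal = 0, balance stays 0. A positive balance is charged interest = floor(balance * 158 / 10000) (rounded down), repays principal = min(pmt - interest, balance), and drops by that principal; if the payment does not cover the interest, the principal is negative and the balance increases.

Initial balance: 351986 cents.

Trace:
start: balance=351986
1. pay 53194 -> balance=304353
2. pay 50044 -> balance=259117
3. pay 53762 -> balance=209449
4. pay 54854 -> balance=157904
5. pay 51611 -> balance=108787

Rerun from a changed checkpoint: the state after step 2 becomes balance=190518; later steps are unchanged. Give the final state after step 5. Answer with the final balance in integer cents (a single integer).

state after step 2 := balance=190518
3. pay 53762 -> balance=139766
4. pay 54854 -> balance=87120
5. pay 51611 -> balance=36885

36885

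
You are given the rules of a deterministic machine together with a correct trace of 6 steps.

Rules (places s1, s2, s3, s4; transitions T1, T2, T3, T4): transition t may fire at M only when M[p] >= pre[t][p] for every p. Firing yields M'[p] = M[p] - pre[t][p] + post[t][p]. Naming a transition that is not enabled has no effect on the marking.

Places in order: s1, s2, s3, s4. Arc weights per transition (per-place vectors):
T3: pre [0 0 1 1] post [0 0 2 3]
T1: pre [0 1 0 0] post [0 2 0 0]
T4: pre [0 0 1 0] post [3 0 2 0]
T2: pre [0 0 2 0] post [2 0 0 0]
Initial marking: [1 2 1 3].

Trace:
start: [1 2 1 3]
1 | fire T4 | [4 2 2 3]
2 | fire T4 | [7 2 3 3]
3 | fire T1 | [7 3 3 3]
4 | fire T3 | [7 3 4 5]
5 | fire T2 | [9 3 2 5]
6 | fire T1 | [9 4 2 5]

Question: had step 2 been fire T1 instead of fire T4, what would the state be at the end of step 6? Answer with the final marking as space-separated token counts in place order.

6 5 1 5

(re-executing from step 2 with the substitution; state before step 2: [4 2 2 3])
2 | fire T1 | [4 3 2 3]
3 | fire T1 | [4 4 2 3]
4 | fire T3 | [4 4 3 5]
5 | fire T2 | [6 4 1 5]
6 | fire T1 | [6 5 1 5]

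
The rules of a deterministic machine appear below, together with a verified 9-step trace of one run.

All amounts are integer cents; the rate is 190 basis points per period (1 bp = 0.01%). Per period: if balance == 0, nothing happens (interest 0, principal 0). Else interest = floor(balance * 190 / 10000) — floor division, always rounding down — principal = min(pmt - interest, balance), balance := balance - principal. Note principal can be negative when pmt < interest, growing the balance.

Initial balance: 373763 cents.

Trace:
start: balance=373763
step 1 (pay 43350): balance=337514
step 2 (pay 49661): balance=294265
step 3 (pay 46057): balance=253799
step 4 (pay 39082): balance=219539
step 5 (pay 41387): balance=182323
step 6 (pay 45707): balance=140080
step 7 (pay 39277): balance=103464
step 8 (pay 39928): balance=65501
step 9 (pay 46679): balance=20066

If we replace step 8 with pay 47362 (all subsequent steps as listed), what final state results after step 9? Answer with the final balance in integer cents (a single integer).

12491

(re-executing from step 8 with the substitution; state before step 8: balance=103464)
step 8 (pay 47362): balance=58067
step 9 (pay 46679): balance=12491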